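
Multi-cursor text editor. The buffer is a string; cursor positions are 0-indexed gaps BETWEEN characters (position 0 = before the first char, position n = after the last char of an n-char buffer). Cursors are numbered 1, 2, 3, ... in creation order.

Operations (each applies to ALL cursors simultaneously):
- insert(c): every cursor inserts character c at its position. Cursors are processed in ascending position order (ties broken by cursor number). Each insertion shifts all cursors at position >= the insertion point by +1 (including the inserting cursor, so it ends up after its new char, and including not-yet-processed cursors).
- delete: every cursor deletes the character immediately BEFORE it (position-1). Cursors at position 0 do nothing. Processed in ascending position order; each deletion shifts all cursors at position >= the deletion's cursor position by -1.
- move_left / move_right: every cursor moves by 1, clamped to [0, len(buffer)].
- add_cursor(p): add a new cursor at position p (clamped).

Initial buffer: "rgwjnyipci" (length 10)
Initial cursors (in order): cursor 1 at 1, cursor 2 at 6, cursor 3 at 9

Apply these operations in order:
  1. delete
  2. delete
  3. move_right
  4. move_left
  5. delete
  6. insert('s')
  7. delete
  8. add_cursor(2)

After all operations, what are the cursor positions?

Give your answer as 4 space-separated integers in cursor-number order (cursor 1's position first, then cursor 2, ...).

Answer: 0 2 2 2

Derivation:
After op 1 (delete): buffer="gwjnipi" (len 7), cursors c1@0 c2@4 c3@6, authorship .......
After op 2 (delete): buffer="gwjii" (len 5), cursors c1@0 c2@3 c3@4, authorship .....
After op 3 (move_right): buffer="gwjii" (len 5), cursors c1@1 c2@4 c3@5, authorship .....
After op 4 (move_left): buffer="gwjii" (len 5), cursors c1@0 c2@3 c3@4, authorship .....
After op 5 (delete): buffer="gwi" (len 3), cursors c1@0 c2@2 c3@2, authorship ...
After op 6 (insert('s')): buffer="sgwssi" (len 6), cursors c1@1 c2@5 c3@5, authorship 1..23.
After op 7 (delete): buffer="gwi" (len 3), cursors c1@0 c2@2 c3@2, authorship ...
After op 8 (add_cursor(2)): buffer="gwi" (len 3), cursors c1@0 c2@2 c3@2 c4@2, authorship ...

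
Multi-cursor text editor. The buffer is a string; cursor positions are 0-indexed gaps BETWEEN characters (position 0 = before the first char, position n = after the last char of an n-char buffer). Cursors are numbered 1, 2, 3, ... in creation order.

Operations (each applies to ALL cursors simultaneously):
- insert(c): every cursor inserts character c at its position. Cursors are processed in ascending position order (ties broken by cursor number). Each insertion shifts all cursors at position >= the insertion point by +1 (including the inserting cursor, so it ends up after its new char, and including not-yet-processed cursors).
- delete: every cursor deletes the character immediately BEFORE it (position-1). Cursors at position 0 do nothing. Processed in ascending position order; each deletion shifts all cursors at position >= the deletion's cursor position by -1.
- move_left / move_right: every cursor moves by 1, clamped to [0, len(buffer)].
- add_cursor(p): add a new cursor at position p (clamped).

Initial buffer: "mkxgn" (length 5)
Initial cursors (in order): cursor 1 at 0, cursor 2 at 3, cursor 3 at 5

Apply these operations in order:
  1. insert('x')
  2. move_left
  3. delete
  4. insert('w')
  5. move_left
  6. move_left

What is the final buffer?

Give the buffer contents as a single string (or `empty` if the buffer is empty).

After op 1 (insert('x')): buffer="xmkxxgnx" (len 8), cursors c1@1 c2@5 c3@8, authorship 1...2..3
After op 2 (move_left): buffer="xmkxxgnx" (len 8), cursors c1@0 c2@4 c3@7, authorship 1...2..3
After op 3 (delete): buffer="xmkxgx" (len 6), cursors c1@0 c2@3 c3@5, authorship 1..2.3
After op 4 (insert('w')): buffer="wxmkwxgwx" (len 9), cursors c1@1 c2@5 c3@8, authorship 11..22.33
After op 5 (move_left): buffer="wxmkwxgwx" (len 9), cursors c1@0 c2@4 c3@7, authorship 11..22.33
After op 6 (move_left): buffer="wxmkwxgwx" (len 9), cursors c1@0 c2@3 c3@6, authorship 11..22.33

Answer: wxmkwxgwx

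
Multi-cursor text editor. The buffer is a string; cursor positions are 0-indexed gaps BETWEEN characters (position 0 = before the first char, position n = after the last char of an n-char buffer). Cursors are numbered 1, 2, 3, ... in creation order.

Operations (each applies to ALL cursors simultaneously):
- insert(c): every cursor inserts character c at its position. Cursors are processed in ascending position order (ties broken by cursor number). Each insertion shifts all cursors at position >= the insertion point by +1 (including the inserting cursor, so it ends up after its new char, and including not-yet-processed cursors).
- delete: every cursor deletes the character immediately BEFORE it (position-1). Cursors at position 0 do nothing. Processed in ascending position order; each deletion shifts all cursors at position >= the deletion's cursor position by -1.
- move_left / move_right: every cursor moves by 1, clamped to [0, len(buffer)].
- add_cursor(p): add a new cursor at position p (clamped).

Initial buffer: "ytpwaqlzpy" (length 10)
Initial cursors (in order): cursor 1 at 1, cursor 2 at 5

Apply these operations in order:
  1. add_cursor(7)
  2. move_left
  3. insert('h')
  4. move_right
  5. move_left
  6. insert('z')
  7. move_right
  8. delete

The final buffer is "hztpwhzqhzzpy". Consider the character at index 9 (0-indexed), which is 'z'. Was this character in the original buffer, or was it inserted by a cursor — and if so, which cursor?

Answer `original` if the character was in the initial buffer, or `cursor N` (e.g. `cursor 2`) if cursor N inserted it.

After op 1 (add_cursor(7)): buffer="ytpwaqlzpy" (len 10), cursors c1@1 c2@5 c3@7, authorship ..........
After op 2 (move_left): buffer="ytpwaqlzpy" (len 10), cursors c1@0 c2@4 c3@6, authorship ..........
After op 3 (insert('h')): buffer="hytpwhaqhlzpy" (len 13), cursors c1@1 c2@6 c3@9, authorship 1....2..3....
After op 4 (move_right): buffer="hytpwhaqhlzpy" (len 13), cursors c1@2 c2@7 c3@10, authorship 1....2..3....
After op 5 (move_left): buffer="hytpwhaqhlzpy" (len 13), cursors c1@1 c2@6 c3@9, authorship 1....2..3....
After op 6 (insert('z')): buffer="hzytpwhzaqhzlzpy" (len 16), cursors c1@2 c2@8 c3@12, authorship 11....22..33....
After op 7 (move_right): buffer="hzytpwhzaqhzlzpy" (len 16), cursors c1@3 c2@9 c3@13, authorship 11....22..33....
After op 8 (delete): buffer="hztpwhzqhzzpy" (len 13), cursors c1@2 c2@7 c3@10, authorship 11...22.33...
Authorship (.=original, N=cursor N): 1 1 . . . 2 2 . 3 3 . . .
Index 9: author = 3

Answer: cursor 3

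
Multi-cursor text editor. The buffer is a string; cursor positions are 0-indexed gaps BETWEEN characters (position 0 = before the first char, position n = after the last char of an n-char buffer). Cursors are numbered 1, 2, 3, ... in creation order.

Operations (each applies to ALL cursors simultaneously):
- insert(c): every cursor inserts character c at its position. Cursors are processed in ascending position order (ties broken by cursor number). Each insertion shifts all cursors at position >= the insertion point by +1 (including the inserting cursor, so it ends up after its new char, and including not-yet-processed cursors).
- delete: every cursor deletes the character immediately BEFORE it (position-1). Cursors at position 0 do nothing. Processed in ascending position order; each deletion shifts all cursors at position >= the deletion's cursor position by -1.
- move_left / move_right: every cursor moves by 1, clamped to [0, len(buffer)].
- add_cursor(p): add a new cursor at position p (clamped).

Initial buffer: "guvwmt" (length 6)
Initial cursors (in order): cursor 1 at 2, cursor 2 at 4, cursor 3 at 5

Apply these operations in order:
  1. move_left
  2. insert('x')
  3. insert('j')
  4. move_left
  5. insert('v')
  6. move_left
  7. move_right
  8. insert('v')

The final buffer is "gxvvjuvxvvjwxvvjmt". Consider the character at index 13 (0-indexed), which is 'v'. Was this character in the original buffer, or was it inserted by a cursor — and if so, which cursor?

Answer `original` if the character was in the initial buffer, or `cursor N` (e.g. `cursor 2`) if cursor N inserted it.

After op 1 (move_left): buffer="guvwmt" (len 6), cursors c1@1 c2@3 c3@4, authorship ......
After op 2 (insert('x')): buffer="gxuvxwxmt" (len 9), cursors c1@2 c2@5 c3@7, authorship .1..2.3..
After op 3 (insert('j')): buffer="gxjuvxjwxjmt" (len 12), cursors c1@3 c2@7 c3@10, authorship .11..22.33..
After op 4 (move_left): buffer="gxjuvxjwxjmt" (len 12), cursors c1@2 c2@6 c3@9, authorship .11..22.33..
After op 5 (insert('v')): buffer="gxvjuvxvjwxvjmt" (len 15), cursors c1@3 c2@8 c3@12, authorship .111..222.333..
After op 6 (move_left): buffer="gxvjuvxvjwxvjmt" (len 15), cursors c1@2 c2@7 c3@11, authorship .111..222.333..
After op 7 (move_right): buffer="gxvjuvxvjwxvjmt" (len 15), cursors c1@3 c2@8 c3@12, authorship .111..222.333..
After op 8 (insert('v')): buffer="gxvvjuvxvvjwxvvjmt" (len 18), cursors c1@4 c2@10 c3@15, authorship .1111..2222.3333..
Authorship (.=original, N=cursor N): . 1 1 1 1 . . 2 2 2 2 . 3 3 3 3 . .
Index 13: author = 3

Answer: cursor 3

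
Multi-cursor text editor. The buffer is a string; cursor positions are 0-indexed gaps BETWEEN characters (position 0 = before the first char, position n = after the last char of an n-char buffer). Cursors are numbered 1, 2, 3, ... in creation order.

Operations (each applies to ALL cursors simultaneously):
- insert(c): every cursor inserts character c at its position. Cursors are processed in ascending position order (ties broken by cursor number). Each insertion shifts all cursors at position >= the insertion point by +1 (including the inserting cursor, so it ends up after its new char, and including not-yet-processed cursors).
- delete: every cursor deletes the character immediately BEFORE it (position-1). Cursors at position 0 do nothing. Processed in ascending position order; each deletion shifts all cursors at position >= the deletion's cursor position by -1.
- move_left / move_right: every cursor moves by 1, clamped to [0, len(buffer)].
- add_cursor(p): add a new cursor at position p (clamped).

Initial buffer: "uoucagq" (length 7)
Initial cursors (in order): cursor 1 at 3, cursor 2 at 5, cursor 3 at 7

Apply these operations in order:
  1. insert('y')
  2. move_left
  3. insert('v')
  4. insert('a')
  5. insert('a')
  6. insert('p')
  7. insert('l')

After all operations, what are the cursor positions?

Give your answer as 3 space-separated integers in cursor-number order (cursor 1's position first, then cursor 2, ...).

After op 1 (insert('y')): buffer="uouycaygqy" (len 10), cursors c1@4 c2@7 c3@10, authorship ...1..2..3
After op 2 (move_left): buffer="uouycaygqy" (len 10), cursors c1@3 c2@6 c3@9, authorship ...1..2..3
After op 3 (insert('v')): buffer="uouvycavygqvy" (len 13), cursors c1@4 c2@8 c3@12, authorship ...11..22..33
After op 4 (insert('a')): buffer="uouvaycavaygqvay" (len 16), cursors c1@5 c2@10 c3@15, authorship ...111..222..333
After op 5 (insert('a')): buffer="uouvaaycavaaygqvaay" (len 19), cursors c1@6 c2@12 c3@18, authorship ...1111..2222..3333
After op 6 (insert('p')): buffer="uouvaapycavaapygqvaapy" (len 22), cursors c1@7 c2@14 c3@21, authorship ...11111..22222..33333
After op 7 (insert('l')): buffer="uouvaaplycavaaplygqvaaply" (len 25), cursors c1@8 c2@16 c3@24, authorship ...111111..222222..333333

Answer: 8 16 24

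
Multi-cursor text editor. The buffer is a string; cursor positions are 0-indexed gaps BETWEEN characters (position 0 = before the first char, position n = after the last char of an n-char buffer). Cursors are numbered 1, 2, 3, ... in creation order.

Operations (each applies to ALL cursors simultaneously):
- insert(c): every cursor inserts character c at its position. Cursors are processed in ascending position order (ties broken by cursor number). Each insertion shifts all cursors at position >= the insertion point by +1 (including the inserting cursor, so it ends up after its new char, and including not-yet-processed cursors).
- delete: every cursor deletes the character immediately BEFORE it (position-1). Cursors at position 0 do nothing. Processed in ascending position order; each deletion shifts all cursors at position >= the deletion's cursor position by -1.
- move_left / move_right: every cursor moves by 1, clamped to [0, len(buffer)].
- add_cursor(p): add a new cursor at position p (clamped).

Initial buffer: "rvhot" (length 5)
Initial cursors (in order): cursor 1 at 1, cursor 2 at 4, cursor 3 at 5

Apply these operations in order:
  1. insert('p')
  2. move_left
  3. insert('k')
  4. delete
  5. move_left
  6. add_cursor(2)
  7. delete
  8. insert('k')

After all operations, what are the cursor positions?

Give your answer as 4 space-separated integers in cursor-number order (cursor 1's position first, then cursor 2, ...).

After op 1 (insert('p')): buffer="rpvhoptp" (len 8), cursors c1@2 c2@6 c3@8, authorship .1...2.3
After op 2 (move_left): buffer="rpvhoptp" (len 8), cursors c1@1 c2@5 c3@7, authorship .1...2.3
After op 3 (insert('k')): buffer="rkpvhokptkp" (len 11), cursors c1@2 c2@7 c3@10, authorship .11...22.33
After op 4 (delete): buffer="rpvhoptp" (len 8), cursors c1@1 c2@5 c3@7, authorship .1...2.3
After op 5 (move_left): buffer="rpvhoptp" (len 8), cursors c1@0 c2@4 c3@6, authorship .1...2.3
After op 6 (add_cursor(2)): buffer="rpvhoptp" (len 8), cursors c1@0 c4@2 c2@4 c3@6, authorship .1...2.3
After op 7 (delete): buffer="rvotp" (len 5), cursors c1@0 c4@1 c2@2 c3@3, authorship ....3
After op 8 (insert('k')): buffer="krkvkoktp" (len 9), cursors c1@1 c4@3 c2@5 c3@7, authorship 1.4.2.3.3

Answer: 1 5 7 3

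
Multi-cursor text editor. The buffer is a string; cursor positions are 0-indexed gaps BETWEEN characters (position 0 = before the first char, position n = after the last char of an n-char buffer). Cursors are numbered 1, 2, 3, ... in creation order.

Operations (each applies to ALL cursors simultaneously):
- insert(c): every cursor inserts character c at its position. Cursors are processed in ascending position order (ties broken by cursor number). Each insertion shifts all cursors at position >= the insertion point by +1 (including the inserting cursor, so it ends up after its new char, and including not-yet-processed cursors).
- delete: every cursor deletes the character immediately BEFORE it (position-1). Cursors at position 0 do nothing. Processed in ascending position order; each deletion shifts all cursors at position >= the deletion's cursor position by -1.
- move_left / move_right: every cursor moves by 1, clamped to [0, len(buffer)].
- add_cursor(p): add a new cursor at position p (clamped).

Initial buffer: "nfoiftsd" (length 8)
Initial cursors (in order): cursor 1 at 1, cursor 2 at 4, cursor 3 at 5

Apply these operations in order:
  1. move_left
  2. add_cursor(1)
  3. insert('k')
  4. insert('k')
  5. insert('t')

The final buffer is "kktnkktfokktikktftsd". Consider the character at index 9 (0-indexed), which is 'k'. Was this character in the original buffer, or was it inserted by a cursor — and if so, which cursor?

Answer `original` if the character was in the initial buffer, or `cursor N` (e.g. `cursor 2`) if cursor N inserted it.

After op 1 (move_left): buffer="nfoiftsd" (len 8), cursors c1@0 c2@3 c3@4, authorship ........
After op 2 (add_cursor(1)): buffer="nfoiftsd" (len 8), cursors c1@0 c4@1 c2@3 c3@4, authorship ........
After op 3 (insert('k')): buffer="knkfokikftsd" (len 12), cursors c1@1 c4@3 c2@6 c3@8, authorship 1.4..2.3....
After op 4 (insert('k')): buffer="kknkkfokkikkftsd" (len 16), cursors c1@2 c4@5 c2@9 c3@12, authorship 11.44..22.33....
After op 5 (insert('t')): buffer="kktnkktfokktikktftsd" (len 20), cursors c1@3 c4@7 c2@12 c3@16, authorship 111.444..222.333....
Authorship (.=original, N=cursor N): 1 1 1 . 4 4 4 . . 2 2 2 . 3 3 3 . . . .
Index 9: author = 2

Answer: cursor 2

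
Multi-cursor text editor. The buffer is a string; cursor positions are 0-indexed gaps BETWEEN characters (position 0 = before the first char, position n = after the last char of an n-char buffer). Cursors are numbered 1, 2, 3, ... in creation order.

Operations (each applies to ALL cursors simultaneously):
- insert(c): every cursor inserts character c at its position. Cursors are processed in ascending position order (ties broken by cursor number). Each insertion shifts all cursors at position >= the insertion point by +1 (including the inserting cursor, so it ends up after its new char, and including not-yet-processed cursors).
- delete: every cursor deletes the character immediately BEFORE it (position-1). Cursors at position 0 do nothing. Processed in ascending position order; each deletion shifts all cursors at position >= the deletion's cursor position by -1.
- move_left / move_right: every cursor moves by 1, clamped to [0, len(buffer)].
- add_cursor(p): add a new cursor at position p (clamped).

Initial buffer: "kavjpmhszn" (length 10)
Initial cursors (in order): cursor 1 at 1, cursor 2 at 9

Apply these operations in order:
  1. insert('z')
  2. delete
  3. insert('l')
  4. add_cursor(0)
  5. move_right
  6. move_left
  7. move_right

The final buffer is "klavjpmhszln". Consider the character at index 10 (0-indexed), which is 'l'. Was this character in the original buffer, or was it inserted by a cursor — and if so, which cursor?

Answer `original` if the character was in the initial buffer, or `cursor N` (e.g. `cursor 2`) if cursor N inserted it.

Answer: cursor 2

Derivation:
After op 1 (insert('z')): buffer="kzavjpmhszzn" (len 12), cursors c1@2 c2@11, authorship .1........2.
After op 2 (delete): buffer="kavjpmhszn" (len 10), cursors c1@1 c2@9, authorship ..........
After op 3 (insert('l')): buffer="klavjpmhszln" (len 12), cursors c1@2 c2@11, authorship .1........2.
After op 4 (add_cursor(0)): buffer="klavjpmhszln" (len 12), cursors c3@0 c1@2 c2@11, authorship .1........2.
After op 5 (move_right): buffer="klavjpmhszln" (len 12), cursors c3@1 c1@3 c2@12, authorship .1........2.
After op 6 (move_left): buffer="klavjpmhszln" (len 12), cursors c3@0 c1@2 c2@11, authorship .1........2.
After op 7 (move_right): buffer="klavjpmhszln" (len 12), cursors c3@1 c1@3 c2@12, authorship .1........2.
Authorship (.=original, N=cursor N): . 1 . . . . . . . . 2 .
Index 10: author = 2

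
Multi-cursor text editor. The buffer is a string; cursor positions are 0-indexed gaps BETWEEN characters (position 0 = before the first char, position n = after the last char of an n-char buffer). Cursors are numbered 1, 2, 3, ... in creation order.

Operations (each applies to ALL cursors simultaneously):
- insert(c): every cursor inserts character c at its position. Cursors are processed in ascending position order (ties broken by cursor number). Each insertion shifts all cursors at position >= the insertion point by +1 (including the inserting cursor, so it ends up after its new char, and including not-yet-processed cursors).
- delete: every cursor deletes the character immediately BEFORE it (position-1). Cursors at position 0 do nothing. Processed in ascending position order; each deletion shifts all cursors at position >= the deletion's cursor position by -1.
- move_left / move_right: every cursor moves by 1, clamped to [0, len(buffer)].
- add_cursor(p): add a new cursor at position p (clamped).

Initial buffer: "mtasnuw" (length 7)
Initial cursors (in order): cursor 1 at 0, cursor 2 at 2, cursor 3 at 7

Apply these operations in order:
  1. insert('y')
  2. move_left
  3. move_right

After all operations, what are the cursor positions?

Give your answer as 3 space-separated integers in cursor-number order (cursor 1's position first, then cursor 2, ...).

Answer: 1 4 10

Derivation:
After op 1 (insert('y')): buffer="ymtyasnuwy" (len 10), cursors c1@1 c2@4 c3@10, authorship 1..2.....3
After op 2 (move_left): buffer="ymtyasnuwy" (len 10), cursors c1@0 c2@3 c3@9, authorship 1..2.....3
After op 3 (move_right): buffer="ymtyasnuwy" (len 10), cursors c1@1 c2@4 c3@10, authorship 1..2.....3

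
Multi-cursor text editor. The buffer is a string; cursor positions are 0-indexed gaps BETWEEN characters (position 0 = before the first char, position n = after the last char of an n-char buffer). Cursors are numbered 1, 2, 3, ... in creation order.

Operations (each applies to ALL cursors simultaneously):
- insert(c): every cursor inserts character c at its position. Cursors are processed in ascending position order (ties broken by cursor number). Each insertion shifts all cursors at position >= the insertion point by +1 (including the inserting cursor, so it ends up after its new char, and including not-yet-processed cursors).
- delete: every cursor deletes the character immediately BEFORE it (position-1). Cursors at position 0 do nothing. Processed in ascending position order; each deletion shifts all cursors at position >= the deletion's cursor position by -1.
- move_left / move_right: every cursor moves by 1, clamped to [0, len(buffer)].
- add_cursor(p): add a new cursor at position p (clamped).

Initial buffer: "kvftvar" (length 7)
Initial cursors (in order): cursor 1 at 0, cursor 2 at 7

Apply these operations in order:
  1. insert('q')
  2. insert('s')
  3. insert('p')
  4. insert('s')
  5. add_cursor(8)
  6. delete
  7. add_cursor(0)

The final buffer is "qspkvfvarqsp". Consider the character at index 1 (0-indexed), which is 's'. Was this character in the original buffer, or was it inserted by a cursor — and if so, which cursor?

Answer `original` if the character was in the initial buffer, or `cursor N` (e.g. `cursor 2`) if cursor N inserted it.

After op 1 (insert('q')): buffer="qkvftvarq" (len 9), cursors c1@1 c2@9, authorship 1.......2
After op 2 (insert('s')): buffer="qskvftvarqs" (len 11), cursors c1@2 c2@11, authorship 11.......22
After op 3 (insert('p')): buffer="qspkvftvarqsp" (len 13), cursors c1@3 c2@13, authorship 111.......222
After op 4 (insert('s')): buffer="qspskvftvarqsps" (len 15), cursors c1@4 c2@15, authorship 1111.......2222
After op 5 (add_cursor(8)): buffer="qspskvftvarqsps" (len 15), cursors c1@4 c3@8 c2@15, authorship 1111.......2222
After op 6 (delete): buffer="qspkvfvarqsp" (len 12), cursors c1@3 c3@6 c2@12, authorship 111......222
After op 7 (add_cursor(0)): buffer="qspkvfvarqsp" (len 12), cursors c4@0 c1@3 c3@6 c2@12, authorship 111......222
Authorship (.=original, N=cursor N): 1 1 1 . . . . . . 2 2 2
Index 1: author = 1

Answer: cursor 1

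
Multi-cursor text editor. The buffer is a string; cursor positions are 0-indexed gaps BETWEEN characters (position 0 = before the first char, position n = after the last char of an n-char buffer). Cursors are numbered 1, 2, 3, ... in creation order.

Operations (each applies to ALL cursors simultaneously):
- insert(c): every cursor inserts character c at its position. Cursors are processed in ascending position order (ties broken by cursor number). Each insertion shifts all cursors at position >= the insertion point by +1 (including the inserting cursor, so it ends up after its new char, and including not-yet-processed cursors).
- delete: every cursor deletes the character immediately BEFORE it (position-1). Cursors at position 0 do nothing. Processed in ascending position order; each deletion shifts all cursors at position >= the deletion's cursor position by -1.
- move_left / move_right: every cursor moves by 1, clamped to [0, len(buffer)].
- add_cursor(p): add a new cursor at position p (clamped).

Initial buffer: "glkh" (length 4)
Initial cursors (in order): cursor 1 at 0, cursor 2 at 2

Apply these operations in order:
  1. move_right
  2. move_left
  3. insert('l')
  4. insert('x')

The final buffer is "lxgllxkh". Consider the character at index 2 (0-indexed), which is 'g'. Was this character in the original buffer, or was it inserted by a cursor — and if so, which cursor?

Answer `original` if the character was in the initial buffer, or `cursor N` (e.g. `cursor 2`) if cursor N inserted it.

After op 1 (move_right): buffer="glkh" (len 4), cursors c1@1 c2@3, authorship ....
After op 2 (move_left): buffer="glkh" (len 4), cursors c1@0 c2@2, authorship ....
After op 3 (insert('l')): buffer="lgllkh" (len 6), cursors c1@1 c2@4, authorship 1..2..
After op 4 (insert('x')): buffer="lxgllxkh" (len 8), cursors c1@2 c2@6, authorship 11..22..
Authorship (.=original, N=cursor N): 1 1 . . 2 2 . .
Index 2: author = original

Answer: original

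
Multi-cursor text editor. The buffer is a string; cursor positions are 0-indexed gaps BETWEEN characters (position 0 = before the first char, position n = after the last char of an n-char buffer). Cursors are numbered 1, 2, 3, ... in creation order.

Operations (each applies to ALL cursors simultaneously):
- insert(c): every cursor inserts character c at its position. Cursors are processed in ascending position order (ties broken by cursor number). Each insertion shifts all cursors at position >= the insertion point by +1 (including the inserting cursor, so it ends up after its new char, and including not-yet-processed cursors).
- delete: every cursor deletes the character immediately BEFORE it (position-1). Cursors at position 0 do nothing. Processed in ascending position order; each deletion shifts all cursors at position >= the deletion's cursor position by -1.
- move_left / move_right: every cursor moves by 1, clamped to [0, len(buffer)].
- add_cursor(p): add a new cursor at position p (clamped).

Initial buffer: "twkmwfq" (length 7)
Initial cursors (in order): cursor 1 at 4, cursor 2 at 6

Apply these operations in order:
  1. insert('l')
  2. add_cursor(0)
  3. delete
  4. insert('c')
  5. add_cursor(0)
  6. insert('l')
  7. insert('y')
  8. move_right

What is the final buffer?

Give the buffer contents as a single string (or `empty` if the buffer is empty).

Answer: lyclytwkmclywfclyq

Derivation:
After op 1 (insert('l')): buffer="twkmlwflq" (len 9), cursors c1@5 c2@8, authorship ....1..2.
After op 2 (add_cursor(0)): buffer="twkmlwflq" (len 9), cursors c3@0 c1@5 c2@8, authorship ....1..2.
After op 3 (delete): buffer="twkmwfq" (len 7), cursors c3@0 c1@4 c2@6, authorship .......
After op 4 (insert('c')): buffer="ctwkmcwfcq" (len 10), cursors c3@1 c1@6 c2@9, authorship 3....1..2.
After op 5 (add_cursor(0)): buffer="ctwkmcwfcq" (len 10), cursors c4@0 c3@1 c1@6 c2@9, authorship 3....1..2.
After op 6 (insert('l')): buffer="lcltwkmclwfclq" (len 14), cursors c4@1 c3@3 c1@9 c2@13, authorship 433....11..22.
After op 7 (insert('y')): buffer="lyclytwkmclywfclyq" (len 18), cursors c4@2 c3@5 c1@12 c2@17, authorship 44333....111..222.
After op 8 (move_right): buffer="lyclytwkmclywfclyq" (len 18), cursors c4@3 c3@6 c1@13 c2@18, authorship 44333....111..222.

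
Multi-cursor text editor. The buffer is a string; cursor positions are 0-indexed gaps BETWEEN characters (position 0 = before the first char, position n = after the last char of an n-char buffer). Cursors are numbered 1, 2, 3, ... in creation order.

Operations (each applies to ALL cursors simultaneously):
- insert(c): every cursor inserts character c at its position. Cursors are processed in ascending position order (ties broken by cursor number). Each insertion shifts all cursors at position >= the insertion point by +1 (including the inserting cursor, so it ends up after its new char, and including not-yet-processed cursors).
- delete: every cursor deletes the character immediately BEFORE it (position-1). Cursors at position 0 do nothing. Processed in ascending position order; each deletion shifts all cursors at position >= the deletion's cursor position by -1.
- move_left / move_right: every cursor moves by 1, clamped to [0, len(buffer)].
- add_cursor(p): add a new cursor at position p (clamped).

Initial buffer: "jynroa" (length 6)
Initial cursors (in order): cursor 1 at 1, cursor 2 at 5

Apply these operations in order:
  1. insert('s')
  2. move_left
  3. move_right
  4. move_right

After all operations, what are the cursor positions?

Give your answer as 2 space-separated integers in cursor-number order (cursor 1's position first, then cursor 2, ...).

After op 1 (insert('s')): buffer="jsynrosa" (len 8), cursors c1@2 c2@7, authorship .1....2.
After op 2 (move_left): buffer="jsynrosa" (len 8), cursors c1@1 c2@6, authorship .1....2.
After op 3 (move_right): buffer="jsynrosa" (len 8), cursors c1@2 c2@7, authorship .1....2.
After op 4 (move_right): buffer="jsynrosa" (len 8), cursors c1@3 c2@8, authorship .1....2.

Answer: 3 8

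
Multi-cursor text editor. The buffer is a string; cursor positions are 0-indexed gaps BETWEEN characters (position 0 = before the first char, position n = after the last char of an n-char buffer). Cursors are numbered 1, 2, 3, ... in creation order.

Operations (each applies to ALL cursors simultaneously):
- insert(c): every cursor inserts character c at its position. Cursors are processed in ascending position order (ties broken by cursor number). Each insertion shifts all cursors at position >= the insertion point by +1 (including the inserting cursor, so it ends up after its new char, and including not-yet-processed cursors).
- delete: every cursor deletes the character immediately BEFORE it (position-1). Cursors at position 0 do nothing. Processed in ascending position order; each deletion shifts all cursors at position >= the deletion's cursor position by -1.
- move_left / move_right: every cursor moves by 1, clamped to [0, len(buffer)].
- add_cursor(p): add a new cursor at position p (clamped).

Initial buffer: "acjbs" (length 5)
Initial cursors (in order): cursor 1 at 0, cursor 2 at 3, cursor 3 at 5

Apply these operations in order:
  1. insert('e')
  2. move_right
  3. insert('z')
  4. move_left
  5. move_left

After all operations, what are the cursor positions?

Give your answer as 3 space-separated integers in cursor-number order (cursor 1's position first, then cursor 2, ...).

Answer: 1 6 9

Derivation:
After op 1 (insert('e')): buffer="eacjebse" (len 8), cursors c1@1 c2@5 c3@8, authorship 1...2..3
After op 2 (move_right): buffer="eacjebse" (len 8), cursors c1@2 c2@6 c3@8, authorship 1...2..3
After op 3 (insert('z')): buffer="eazcjebzsez" (len 11), cursors c1@3 c2@8 c3@11, authorship 1.1..2.2.33
After op 4 (move_left): buffer="eazcjebzsez" (len 11), cursors c1@2 c2@7 c3@10, authorship 1.1..2.2.33
After op 5 (move_left): buffer="eazcjebzsez" (len 11), cursors c1@1 c2@6 c3@9, authorship 1.1..2.2.33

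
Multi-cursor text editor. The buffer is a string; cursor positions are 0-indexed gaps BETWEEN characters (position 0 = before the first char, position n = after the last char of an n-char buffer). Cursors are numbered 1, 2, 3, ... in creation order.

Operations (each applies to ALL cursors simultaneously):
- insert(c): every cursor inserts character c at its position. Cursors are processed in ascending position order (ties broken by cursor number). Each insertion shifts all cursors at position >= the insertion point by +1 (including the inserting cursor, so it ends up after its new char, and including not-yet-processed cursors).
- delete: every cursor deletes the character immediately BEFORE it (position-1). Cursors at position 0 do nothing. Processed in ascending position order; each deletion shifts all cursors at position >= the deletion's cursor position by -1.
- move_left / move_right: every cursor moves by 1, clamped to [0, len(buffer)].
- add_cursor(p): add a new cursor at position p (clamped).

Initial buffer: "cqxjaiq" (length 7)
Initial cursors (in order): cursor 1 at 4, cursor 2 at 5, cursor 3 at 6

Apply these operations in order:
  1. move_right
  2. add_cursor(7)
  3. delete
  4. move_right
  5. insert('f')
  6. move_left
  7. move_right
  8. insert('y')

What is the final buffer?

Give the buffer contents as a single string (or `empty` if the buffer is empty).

After op 1 (move_right): buffer="cqxjaiq" (len 7), cursors c1@5 c2@6 c3@7, authorship .......
After op 2 (add_cursor(7)): buffer="cqxjaiq" (len 7), cursors c1@5 c2@6 c3@7 c4@7, authorship .......
After op 3 (delete): buffer="cqx" (len 3), cursors c1@3 c2@3 c3@3 c4@3, authorship ...
After op 4 (move_right): buffer="cqx" (len 3), cursors c1@3 c2@3 c3@3 c4@3, authorship ...
After op 5 (insert('f')): buffer="cqxffff" (len 7), cursors c1@7 c2@7 c3@7 c4@7, authorship ...1234
After op 6 (move_left): buffer="cqxffff" (len 7), cursors c1@6 c2@6 c3@6 c4@6, authorship ...1234
After op 7 (move_right): buffer="cqxffff" (len 7), cursors c1@7 c2@7 c3@7 c4@7, authorship ...1234
After op 8 (insert('y')): buffer="cqxffffyyyy" (len 11), cursors c1@11 c2@11 c3@11 c4@11, authorship ...12341234

Answer: cqxffffyyyy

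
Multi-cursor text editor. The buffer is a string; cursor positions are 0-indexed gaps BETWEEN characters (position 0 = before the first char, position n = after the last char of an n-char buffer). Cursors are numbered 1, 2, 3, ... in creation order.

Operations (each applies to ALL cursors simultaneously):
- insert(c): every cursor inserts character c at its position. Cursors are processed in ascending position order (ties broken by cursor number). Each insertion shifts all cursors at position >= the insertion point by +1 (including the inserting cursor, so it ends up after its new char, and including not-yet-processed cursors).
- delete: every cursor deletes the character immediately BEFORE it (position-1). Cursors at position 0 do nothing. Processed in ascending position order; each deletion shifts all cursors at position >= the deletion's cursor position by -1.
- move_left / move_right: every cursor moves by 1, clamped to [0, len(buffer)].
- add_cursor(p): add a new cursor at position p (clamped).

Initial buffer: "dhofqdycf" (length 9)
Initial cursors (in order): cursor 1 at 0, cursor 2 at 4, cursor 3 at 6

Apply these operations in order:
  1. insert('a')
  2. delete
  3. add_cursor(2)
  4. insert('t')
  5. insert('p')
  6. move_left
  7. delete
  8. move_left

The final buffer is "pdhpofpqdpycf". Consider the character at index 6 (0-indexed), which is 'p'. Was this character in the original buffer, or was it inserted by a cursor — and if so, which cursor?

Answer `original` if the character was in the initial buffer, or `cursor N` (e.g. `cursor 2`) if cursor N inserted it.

After op 1 (insert('a')): buffer="adhofaqdaycf" (len 12), cursors c1@1 c2@6 c3@9, authorship 1....2..3...
After op 2 (delete): buffer="dhofqdycf" (len 9), cursors c1@0 c2@4 c3@6, authorship .........
After op 3 (add_cursor(2)): buffer="dhofqdycf" (len 9), cursors c1@0 c4@2 c2@4 c3@6, authorship .........
After op 4 (insert('t')): buffer="tdhtoftqdtycf" (len 13), cursors c1@1 c4@4 c2@7 c3@10, authorship 1..4..2..3...
After op 5 (insert('p')): buffer="tpdhtpoftpqdtpycf" (len 17), cursors c1@2 c4@6 c2@10 c3@14, authorship 11..44..22..33...
After op 6 (move_left): buffer="tpdhtpoftpqdtpycf" (len 17), cursors c1@1 c4@5 c2@9 c3@13, authorship 11..44..22..33...
After op 7 (delete): buffer="pdhpofpqdpycf" (len 13), cursors c1@0 c4@3 c2@6 c3@9, authorship 1..4..2..3...
After op 8 (move_left): buffer="pdhpofpqdpycf" (len 13), cursors c1@0 c4@2 c2@5 c3@8, authorship 1..4..2..3...
Authorship (.=original, N=cursor N): 1 . . 4 . . 2 . . 3 . . .
Index 6: author = 2

Answer: cursor 2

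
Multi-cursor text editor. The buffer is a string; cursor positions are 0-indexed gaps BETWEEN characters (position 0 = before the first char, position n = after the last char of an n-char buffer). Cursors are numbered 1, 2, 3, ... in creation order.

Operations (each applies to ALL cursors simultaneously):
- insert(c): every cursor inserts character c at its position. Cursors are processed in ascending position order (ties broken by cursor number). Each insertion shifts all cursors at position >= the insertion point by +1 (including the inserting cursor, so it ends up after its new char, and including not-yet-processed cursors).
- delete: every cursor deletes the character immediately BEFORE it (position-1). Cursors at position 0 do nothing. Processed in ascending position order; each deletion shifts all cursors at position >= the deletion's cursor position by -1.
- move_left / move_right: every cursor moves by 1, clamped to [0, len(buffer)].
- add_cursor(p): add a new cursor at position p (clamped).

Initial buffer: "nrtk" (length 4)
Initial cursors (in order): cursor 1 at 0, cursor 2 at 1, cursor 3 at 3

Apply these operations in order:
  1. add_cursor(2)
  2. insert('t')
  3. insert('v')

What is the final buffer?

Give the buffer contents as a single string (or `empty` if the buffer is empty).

After op 1 (add_cursor(2)): buffer="nrtk" (len 4), cursors c1@0 c2@1 c4@2 c3@3, authorship ....
After op 2 (insert('t')): buffer="tntrtttk" (len 8), cursors c1@1 c2@3 c4@5 c3@7, authorship 1.2.4.3.
After op 3 (insert('v')): buffer="tvntvrtvttvk" (len 12), cursors c1@2 c2@5 c4@8 c3@11, authorship 11.22.44.33.

Answer: tvntvrtvttvk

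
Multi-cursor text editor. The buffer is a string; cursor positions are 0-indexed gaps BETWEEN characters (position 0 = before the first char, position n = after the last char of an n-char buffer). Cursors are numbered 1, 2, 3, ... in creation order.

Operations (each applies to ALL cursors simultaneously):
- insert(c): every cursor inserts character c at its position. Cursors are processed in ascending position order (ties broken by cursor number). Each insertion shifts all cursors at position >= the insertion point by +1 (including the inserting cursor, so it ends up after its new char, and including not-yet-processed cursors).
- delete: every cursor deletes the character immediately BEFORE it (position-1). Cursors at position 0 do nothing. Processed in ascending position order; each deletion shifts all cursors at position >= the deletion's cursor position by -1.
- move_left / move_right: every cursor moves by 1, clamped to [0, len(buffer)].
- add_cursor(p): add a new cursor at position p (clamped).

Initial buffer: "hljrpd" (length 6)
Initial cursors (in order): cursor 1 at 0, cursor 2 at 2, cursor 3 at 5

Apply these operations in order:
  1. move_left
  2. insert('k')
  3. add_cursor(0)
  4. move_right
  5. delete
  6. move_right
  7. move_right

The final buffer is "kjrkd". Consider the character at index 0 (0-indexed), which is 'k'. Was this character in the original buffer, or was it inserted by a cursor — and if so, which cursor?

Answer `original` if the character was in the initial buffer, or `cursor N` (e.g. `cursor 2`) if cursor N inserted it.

Answer: cursor 2

Derivation:
After op 1 (move_left): buffer="hljrpd" (len 6), cursors c1@0 c2@1 c3@4, authorship ......
After op 2 (insert('k')): buffer="khkljrkpd" (len 9), cursors c1@1 c2@3 c3@7, authorship 1.2...3..
After op 3 (add_cursor(0)): buffer="khkljrkpd" (len 9), cursors c4@0 c1@1 c2@3 c3@7, authorship 1.2...3..
After op 4 (move_right): buffer="khkljrkpd" (len 9), cursors c4@1 c1@2 c2@4 c3@8, authorship 1.2...3..
After op 5 (delete): buffer="kjrkd" (len 5), cursors c1@0 c4@0 c2@1 c3@4, authorship 2..3.
After op 6 (move_right): buffer="kjrkd" (len 5), cursors c1@1 c4@1 c2@2 c3@5, authorship 2..3.
After op 7 (move_right): buffer="kjrkd" (len 5), cursors c1@2 c4@2 c2@3 c3@5, authorship 2..3.
Authorship (.=original, N=cursor N): 2 . . 3 .
Index 0: author = 2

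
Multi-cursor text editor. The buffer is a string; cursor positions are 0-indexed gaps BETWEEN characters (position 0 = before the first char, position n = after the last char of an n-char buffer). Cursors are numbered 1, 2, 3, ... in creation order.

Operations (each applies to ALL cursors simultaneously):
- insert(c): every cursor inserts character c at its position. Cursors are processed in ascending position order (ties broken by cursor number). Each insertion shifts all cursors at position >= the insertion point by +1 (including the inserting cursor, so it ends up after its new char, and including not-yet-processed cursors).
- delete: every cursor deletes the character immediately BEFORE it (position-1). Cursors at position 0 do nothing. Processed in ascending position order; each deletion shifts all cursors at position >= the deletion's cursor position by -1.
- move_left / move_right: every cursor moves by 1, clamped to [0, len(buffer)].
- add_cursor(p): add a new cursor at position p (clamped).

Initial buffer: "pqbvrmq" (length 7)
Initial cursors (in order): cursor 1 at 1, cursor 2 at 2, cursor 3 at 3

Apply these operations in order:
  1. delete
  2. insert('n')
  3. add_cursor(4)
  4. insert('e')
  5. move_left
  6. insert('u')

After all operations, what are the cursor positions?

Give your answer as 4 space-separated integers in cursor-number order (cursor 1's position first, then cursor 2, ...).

After op 1 (delete): buffer="vrmq" (len 4), cursors c1@0 c2@0 c3@0, authorship ....
After op 2 (insert('n')): buffer="nnnvrmq" (len 7), cursors c1@3 c2@3 c3@3, authorship 123....
After op 3 (add_cursor(4)): buffer="nnnvrmq" (len 7), cursors c1@3 c2@3 c3@3 c4@4, authorship 123....
After op 4 (insert('e')): buffer="nnneeevermq" (len 11), cursors c1@6 c2@6 c3@6 c4@8, authorship 123123.4...
After op 5 (move_left): buffer="nnneeevermq" (len 11), cursors c1@5 c2@5 c3@5 c4@7, authorship 123123.4...
After op 6 (insert('u')): buffer="nnneeuuuevuermq" (len 15), cursors c1@8 c2@8 c3@8 c4@11, authorship 123121233.44...

Answer: 8 8 8 11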